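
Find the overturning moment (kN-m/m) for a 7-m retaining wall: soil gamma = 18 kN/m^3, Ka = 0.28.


Pa = 0.5 * Ka * gamma * H^2
= 0.5 * 0.28 * 18 * 7^2
= 123.48 kN/m
Arm = H / 3 = 7 / 3 = 2.3333 m
Mo = Pa * arm = Pa * H / 3 = 123.48 * 7 / 3 = 288.12 kN-m/m

288.12 kN-m/m


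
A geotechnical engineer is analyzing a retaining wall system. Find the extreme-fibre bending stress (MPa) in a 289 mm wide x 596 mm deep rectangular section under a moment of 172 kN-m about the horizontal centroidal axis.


I = b * h^3 / 12 = 289 * 596^3 / 12 = 5098652058.67 mm^4
y = h / 2 = 596 / 2 = 298.0 mm
M = 172 kN-m = 172000000.0 N-mm
sigma = M * y / I = 172000000.0 * 298.0 / 5098652058.67
= 10.05 MPa

10.05 MPa


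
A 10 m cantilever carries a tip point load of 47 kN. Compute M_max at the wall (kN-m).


For a cantilever with a point load at the free end:
M_max = P * L = 47 * 10 = 470 kN-m

470 kN-m


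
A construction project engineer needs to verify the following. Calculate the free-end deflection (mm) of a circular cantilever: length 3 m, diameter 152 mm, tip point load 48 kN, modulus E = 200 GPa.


I = pi * d^4 / 64 = pi * 152^4 / 64 = 26202591.76 mm^4
L = 3000.0 mm, P = 48000.0 N, E = 200000.0 MPa
delta = P * L^3 / (3 * E * I)
= 48000.0 * 3000.0^3 / (3 * 200000.0 * 26202591.76)
= 82.4346 mm

82.4346 mm


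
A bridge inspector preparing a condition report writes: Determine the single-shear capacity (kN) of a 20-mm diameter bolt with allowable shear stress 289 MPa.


A = pi * d^2 / 4 = pi * 20^2 / 4 = 314.1593 mm^2
V = f_v * A / 1000 = 289 * 314.1593 / 1000
= 90.792 kN

90.792 kN


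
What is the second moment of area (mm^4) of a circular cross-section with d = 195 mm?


r = d / 2 = 195 / 2 = 97.5 mm
I = pi * r^4 / 4 = pi * 97.5^4 / 4
= 70975480.96 mm^4

70975480.96 mm^4


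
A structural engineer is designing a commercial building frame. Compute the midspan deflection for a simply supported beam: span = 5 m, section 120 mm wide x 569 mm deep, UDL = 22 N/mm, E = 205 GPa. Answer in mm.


I = 120 * 569^3 / 12 = 1842200090.0 mm^4
L = 5000.0 mm, w = 22 N/mm, E = 205000.0 MPa
delta = 5 * w * L^4 / (384 * E * I)
= 5 * 22 * 5000.0^4 / (384 * 205000.0 * 1842200090.0)
= 0.4741 mm

0.4741 mm


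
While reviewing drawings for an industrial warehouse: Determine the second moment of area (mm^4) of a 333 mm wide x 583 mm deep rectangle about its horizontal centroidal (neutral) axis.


I = b * h^3 / 12
= 333 * 583^3 / 12
= 333 * 198155287 / 12
= 5498809214.25 mm^4

5498809214.25 mm^4


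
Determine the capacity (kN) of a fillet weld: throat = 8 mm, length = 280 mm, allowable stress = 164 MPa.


Strength = throat * length * allowable stress
= 8 * 280 * 164 N
= 367360 N
= 367.36 kN

367.36 kN


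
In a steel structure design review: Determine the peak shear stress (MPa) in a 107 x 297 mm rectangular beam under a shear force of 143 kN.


A = b * h = 107 * 297 = 31779 mm^2
V = 143 kN = 143000.0 N
tau_max = 1.5 * V / A = 1.5 * 143000.0 / 31779
= 6.7497 MPa

6.7497 MPa


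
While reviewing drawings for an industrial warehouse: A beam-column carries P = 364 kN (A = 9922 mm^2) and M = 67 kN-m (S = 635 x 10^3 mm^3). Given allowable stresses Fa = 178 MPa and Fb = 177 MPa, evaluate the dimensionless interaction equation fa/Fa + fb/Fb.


f_a = P / A = 364000.0 / 9922 = 36.6862 MPa
f_b = M / S = 67000000.0 / 635000.0 = 105.5118 MPa
Ratio = f_a / Fa + f_b / Fb
= 36.6862 / 178 + 105.5118 / 177
= 0.8022 (dimensionless)

0.8022 (dimensionless)


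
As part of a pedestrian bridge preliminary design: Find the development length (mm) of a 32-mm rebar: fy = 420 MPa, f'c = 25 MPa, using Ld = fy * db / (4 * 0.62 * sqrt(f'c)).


Ld = (fy * db) / (4 * 0.62 * sqrt(f'c))
= (420 * 32) / (4 * 0.62 * sqrt(25))
= 13440 / 12.4
= 1083.87 mm

1083.87 mm


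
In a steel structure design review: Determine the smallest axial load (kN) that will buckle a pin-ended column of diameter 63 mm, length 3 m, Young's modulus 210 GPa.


I = pi * d^4 / 64 = 773271.66 mm^4
L = 3000.0 mm
P_cr = pi^2 * E * I / L^2
= 9.8696 * 210000.0 * 773271.66 / 3000.0^2
= 178077.33 N = 178.0773 kN

178.0773 kN


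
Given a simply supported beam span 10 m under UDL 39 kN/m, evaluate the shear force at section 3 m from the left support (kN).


R_A = w * L / 2 = 39 * 10 / 2 = 195.0 kN
V(x) = R_A - w * x = 195.0 - 39 * 3
= 78.0 kN

78.0 kN


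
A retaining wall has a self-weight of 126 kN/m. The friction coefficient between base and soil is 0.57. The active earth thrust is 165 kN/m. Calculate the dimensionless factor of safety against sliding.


Resisting force = mu * W = 0.57 * 126 = 71.82 kN/m
FOS = Resisting / Driving = 71.82 / 165
= 0.4353 (dimensionless)

0.4353 (dimensionless)


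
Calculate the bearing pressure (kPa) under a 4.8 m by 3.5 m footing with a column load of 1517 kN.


A = 4.8 * 3.5 = 16.8 m^2
q = P / A = 1517 / 16.8
= 90.2976 kPa

90.2976 kPa


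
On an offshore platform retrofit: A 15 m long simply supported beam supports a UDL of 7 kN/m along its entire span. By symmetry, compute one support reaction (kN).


Total load = w * L = 7 * 15 = 105 kN
By symmetry, each reaction R = total / 2 = 105 / 2 = 52.5 kN

52.5 kN


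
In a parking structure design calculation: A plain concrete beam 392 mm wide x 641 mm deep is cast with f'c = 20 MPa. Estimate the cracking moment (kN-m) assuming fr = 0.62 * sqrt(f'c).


fr = 0.62 * sqrt(20) = 0.62 * 4.4721 = 2.7727 MPa
I = 392 * 641^3 / 12 = 8603574219.33 mm^4
y_t = 320.5 mm
M_cr = fr * I / y_t = 2.7727 * 8603574219.33 / 320.5 N-mm
= 74.4316 kN-m

74.4316 kN-m


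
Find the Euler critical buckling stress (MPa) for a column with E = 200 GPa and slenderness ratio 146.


sigma_cr = pi^2 * E / lambda^2
= 9.8696 * 200000.0 / 146^2
= 9.8696 * 200000.0 / 21316
= 92.6028 MPa

92.6028 MPa


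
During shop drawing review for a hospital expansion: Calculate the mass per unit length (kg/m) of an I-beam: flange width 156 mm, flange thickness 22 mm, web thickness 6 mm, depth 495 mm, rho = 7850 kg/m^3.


A_flanges = 2 * 156 * 22 = 6864 mm^2
A_web = (495 - 2 * 22) * 6 = 2706 mm^2
A_total = 6864 + 2706 = 9570 mm^2 = 0.009570 m^2
Weight = rho * A = 7850 * 0.009570 = 75.1245 kg/m

75.1245 kg/m


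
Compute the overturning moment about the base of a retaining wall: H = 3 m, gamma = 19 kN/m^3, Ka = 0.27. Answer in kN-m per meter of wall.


Pa = 0.5 * Ka * gamma * H^2
= 0.5 * 0.27 * 19 * 3^2
= 23.085 kN/m
Arm = H / 3 = 3 / 3 = 1.0 m
Mo = Pa * arm = Pa * H / 3 = 23.085 * 3 / 3 = 23.085 kN-m/m

23.085 kN-m/m


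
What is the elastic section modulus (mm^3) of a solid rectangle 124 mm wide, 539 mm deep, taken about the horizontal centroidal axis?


S = b * h^2 / 6
= 124 * 539^2 / 6
= 124 * 290521 / 6
= 6004100.67 mm^3

6004100.67 mm^3


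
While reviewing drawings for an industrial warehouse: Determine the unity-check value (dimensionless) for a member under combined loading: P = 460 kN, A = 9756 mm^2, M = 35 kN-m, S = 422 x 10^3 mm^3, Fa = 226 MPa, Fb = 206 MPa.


f_a = P / A = 460000.0 / 9756 = 47.1505 MPa
f_b = M / S = 35000000.0 / 422000.0 = 82.9384 MPa
Ratio = f_a / Fa + f_b / Fb
= 47.1505 / 226 + 82.9384 / 206
= 0.6112 (dimensionless)

0.6112 (dimensionless)


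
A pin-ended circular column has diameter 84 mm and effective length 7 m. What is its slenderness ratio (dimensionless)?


Radius of gyration r = d / 4 = 84 / 4 = 21.0 mm
L_eff = 7000.0 mm
Slenderness ratio = L / r = 7000.0 / 21.0 = 333.33 (dimensionless)

333.33 (dimensionless)


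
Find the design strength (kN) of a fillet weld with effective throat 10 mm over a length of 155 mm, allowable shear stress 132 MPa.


Strength = throat * length * allowable stress
= 10 * 155 * 132 N
= 204600 N
= 204.6 kN

204.6 kN


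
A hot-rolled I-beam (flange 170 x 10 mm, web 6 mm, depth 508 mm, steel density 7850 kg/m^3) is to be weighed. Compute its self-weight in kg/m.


A_flanges = 2 * 170 * 10 = 3400 mm^2
A_web = (508 - 2 * 10) * 6 = 2928 mm^2
A_total = 3400 + 2928 = 6328 mm^2 = 0.006328 m^2
Weight = rho * A = 7850 * 0.006328 = 49.6748 kg/m

49.6748 kg/m


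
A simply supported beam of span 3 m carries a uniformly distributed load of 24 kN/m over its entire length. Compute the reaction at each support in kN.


Total load = w * L = 24 * 3 = 72 kN
By symmetry, each reaction R = total / 2 = 72 / 2 = 36.0 kN

36.0 kN


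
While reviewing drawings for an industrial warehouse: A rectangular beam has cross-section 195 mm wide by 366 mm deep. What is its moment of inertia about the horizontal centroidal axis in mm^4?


I = b * h^3 / 12
= 195 * 366^3 / 12
= 195 * 49027896 / 12
= 796703310.0 mm^4

796703310.0 mm^4


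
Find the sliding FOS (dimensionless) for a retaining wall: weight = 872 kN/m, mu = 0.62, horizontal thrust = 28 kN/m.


Resisting force = mu * W = 0.62 * 872 = 540.64 kN/m
FOS = Resisting / Driving = 540.64 / 28
= 19.3086 (dimensionless)

19.3086 (dimensionless)


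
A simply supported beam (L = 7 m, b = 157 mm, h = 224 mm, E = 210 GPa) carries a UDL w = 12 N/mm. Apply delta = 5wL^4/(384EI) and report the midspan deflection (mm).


I = 157 * 224^3 / 12 = 147049130.67 mm^4
L = 7000.0 mm, w = 12 N/mm, E = 210000.0 MPa
delta = 5 * w * L^4 / (384 * E * I)
= 5 * 12 * 7000.0^4 / (384 * 210000.0 * 147049130.67)
= 12.1487 mm

12.1487 mm


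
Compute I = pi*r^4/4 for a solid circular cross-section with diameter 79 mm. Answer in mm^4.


r = d / 2 = 79 / 2 = 39.5 mm
I = pi * r^4 / 4 = pi * 39.5^4 / 4
= 1911957.63 mm^4

1911957.63 mm^4


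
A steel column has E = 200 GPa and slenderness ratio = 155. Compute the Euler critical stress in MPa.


sigma_cr = pi^2 * E / lambda^2
= 9.8696 * 200000.0 / 155^2
= 9.8696 * 200000.0 / 24025
= 82.1611 MPa

82.1611 MPa


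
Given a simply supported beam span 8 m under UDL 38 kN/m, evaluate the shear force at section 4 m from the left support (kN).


R_A = w * L / 2 = 38 * 8 / 2 = 152.0 kN
V(x) = R_A - w * x = 152.0 - 38 * 4
= 0.0 kN

0.0 kN


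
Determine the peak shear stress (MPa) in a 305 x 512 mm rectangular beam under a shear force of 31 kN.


A = b * h = 305 * 512 = 156160 mm^2
V = 31 kN = 31000.0 N
tau_max = 1.5 * V / A = 1.5 * 31000.0 / 156160
= 0.2978 MPa

0.2978 MPa


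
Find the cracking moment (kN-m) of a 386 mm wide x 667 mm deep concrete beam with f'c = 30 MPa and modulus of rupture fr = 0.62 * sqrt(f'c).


fr = 0.62 * sqrt(30) = 0.62 * 5.4772 = 3.3959 MPa
I = 386 * 667^3 / 12 = 9545167643.17 mm^4
y_t = 333.5 mm
M_cr = fr * I / y_t = 3.3959 * 9545167643.17 / 333.5 N-mm
= 97.1941 kN-m

97.1941 kN-m


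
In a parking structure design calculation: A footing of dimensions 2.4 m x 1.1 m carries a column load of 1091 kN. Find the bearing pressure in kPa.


A = 2.4 * 1.1 = 2.64 m^2
q = P / A = 1091 / 2.64
= 413.2576 kPa

413.2576 kPa


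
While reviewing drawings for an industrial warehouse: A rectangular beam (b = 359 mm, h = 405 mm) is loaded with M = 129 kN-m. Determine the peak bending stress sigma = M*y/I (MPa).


I = b * h^3 / 12 = 359 * 405^3 / 12 = 1987367906.25 mm^4
y = h / 2 = 405 / 2 = 202.5 mm
M = 129 kN-m = 129000000.0 N-mm
sigma = M * y / I = 129000000.0 * 202.5 / 1987367906.25
= 13.14 MPa

13.14 MPa


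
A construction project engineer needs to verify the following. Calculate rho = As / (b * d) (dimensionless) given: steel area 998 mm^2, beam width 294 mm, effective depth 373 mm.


rho = As / (b * d)
= 998 / (294 * 373)
= 998 / 109662
= 0.009101 (dimensionless)

0.009101 (dimensionless)


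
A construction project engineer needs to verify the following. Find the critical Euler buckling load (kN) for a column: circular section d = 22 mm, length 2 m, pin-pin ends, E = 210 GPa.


I = pi * d^4 / 64 = 11499.01 mm^4
L = 2000.0 mm
P_cr = pi^2 * E * I / L^2
= 9.8696 * 210000.0 * 11499.01 / 2000.0^2
= 5958.26 N = 5.9583 kN

5.9583 kN


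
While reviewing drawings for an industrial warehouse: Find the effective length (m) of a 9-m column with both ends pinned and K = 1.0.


L_eff = K * L
= 1.0 * 9
= 9.0 m

9.0 m


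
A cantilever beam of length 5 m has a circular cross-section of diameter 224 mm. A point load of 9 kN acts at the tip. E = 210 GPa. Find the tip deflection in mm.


I = pi * d^4 / 64 = pi * 224^4 / 64 = 123583921.54 mm^4
L = 5000.0 mm, P = 9000.0 N, E = 210000.0 MPa
delta = P * L^3 / (3 * E * I)
= 9000.0 * 5000.0^3 / (3 * 210000.0 * 123583921.54)
= 14.4494 mm

14.4494 mm


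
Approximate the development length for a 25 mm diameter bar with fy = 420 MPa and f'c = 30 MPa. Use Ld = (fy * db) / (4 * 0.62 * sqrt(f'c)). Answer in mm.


Ld = (fy * db) / (4 * 0.62 * sqrt(f'c))
= (420 * 25) / (4 * 0.62 * sqrt(30))
= 10500 / 13.5835
= 773.0 mm

773.0 mm


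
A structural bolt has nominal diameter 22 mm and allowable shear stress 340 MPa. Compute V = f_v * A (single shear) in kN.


A = pi * d^2 / 4 = pi * 22^2 / 4 = 380.1327 mm^2
V = f_v * A / 1000 = 340 * 380.1327 / 1000
= 129.2451 kN

129.2451 kN


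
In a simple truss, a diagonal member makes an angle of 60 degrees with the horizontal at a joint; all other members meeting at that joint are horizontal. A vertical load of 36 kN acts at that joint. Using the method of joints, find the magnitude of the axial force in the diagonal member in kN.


At the joint, only the diagonal has a vertical component, so vertical equilibrium gives:
F * sin(60) = 36
F = 36 / sin(60)
= 36 / 0.866025
= 41.57 kN

41.57 kN


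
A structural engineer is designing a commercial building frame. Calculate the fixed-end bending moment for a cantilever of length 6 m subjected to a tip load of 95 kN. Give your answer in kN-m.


For a cantilever with a point load at the free end:
M_max = P * L = 95 * 6 = 570 kN-m

570 kN-m


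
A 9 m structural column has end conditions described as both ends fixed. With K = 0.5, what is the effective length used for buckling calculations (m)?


L_eff = K * L
= 0.5 * 9
= 4.5 m

4.5 m


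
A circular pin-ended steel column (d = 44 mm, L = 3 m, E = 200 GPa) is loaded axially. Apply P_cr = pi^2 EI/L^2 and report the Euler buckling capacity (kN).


I = pi * d^4 / 64 = 183984.23 mm^4
L = 3000.0 mm
P_cr = pi^2 * E * I / L^2
= 9.8696 * 200000.0 * 183984.23 / 3000.0^2
= 40352.26 N = 40.3523 kN

40.3523 kN


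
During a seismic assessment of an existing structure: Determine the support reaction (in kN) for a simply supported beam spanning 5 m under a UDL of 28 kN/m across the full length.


Total load = w * L = 28 * 5 = 140 kN
By symmetry, each reaction R = total / 2 = 140 / 2 = 70.0 kN

70.0 kN


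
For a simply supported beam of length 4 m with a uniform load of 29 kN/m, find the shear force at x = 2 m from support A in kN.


R_A = w * L / 2 = 29 * 4 / 2 = 58.0 kN
V(x) = R_A - w * x = 58.0 - 29 * 2
= 0.0 kN

0.0 kN


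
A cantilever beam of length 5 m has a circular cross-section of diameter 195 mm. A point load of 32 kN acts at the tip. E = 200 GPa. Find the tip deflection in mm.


I = pi * d^4 / 64 = pi * 195^4 / 64 = 70975480.96 mm^4
L = 5000.0 mm, P = 32000.0 N, E = 200000.0 MPa
delta = P * L^3 / (3 * E * I)
= 32000.0 * 5000.0^3 / (3 * 200000.0 * 70975480.96)
= 93.9292 mm

93.9292 mm


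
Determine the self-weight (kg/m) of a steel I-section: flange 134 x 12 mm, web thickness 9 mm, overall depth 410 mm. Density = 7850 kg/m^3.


A_flanges = 2 * 134 * 12 = 3216 mm^2
A_web = (410 - 2 * 12) * 9 = 3474 mm^2
A_total = 3216 + 3474 = 6690 mm^2 = 0.006690 m^2
Weight = rho * A = 7850 * 0.006690 = 52.5165 kg/m

52.5165 kg/m


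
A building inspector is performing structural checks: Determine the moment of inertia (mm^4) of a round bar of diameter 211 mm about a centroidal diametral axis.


r = d / 2 = 211 / 2 = 105.5 mm
I = pi * r^4 / 4 = pi * 105.5^4 / 4
= 97297060.54 mm^4

97297060.54 mm^4


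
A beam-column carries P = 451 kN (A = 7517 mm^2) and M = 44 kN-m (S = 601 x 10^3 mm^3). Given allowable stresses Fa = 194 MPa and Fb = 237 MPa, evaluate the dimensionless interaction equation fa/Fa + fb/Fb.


f_a = P / A = 451000.0 / 7517 = 59.9973 MPa
f_b = M / S = 44000000.0 / 601000.0 = 73.2113 MPa
Ratio = f_a / Fa + f_b / Fb
= 59.9973 / 194 + 73.2113 / 237
= 0.6182 (dimensionless)

0.6182 (dimensionless)


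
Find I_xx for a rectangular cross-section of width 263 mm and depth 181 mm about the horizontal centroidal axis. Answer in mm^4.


I = b * h^3 / 12
= 263 * 181^3 / 12
= 263 * 5929741 / 12
= 129960156.92 mm^4

129960156.92 mm^4


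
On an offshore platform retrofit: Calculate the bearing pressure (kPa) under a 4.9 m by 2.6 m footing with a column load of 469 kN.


A = 4.9 * 2.6 = 12.74 m^2
q = P / A = 469 / 12.74
= 36.8132 kPa

36.8132 kPa


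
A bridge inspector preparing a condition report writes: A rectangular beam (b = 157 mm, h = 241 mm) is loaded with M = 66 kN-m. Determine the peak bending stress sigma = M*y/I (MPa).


I = b * h^3 / 12 = 157 * 241^3 / 12 = 183134233.08 mm^4
y = h / 2 = 241 / 2 = 120.5 mm
M = 66 kN-m = 66000000.0 N-mm
sigma = M * y / I = 66000000.0 * 120.5 / 183134233.08
= 43.43 MPa

43.43 MPa


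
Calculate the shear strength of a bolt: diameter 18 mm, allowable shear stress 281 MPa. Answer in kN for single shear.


A = pi * d^2 / 4 = pi * 18^2 / 4 = 254.469 mm^2
V = f_v * A / 1000 = 281 * 254.469 / 1000
= 71.5058 kN

71.5058 kN


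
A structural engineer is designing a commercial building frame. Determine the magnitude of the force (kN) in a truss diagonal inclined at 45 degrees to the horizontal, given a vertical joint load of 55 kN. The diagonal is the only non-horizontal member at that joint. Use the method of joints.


At the joint, only the diagonal has a vertical component, so vertical equilibrium gives:
F * sin(45) = 55
F = 55 / sin(45)
= 55 / 0.707107
= 77.78 kN

77.78 kN


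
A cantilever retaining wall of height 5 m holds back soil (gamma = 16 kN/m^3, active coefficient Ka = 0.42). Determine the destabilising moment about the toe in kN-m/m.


Pa = 0.5 * Ka * gamma * H^2
= 0.5 * 0.42 * 16 * 5^2
= 84.0 kN/m
Arm = H / 3 = 5 / 3 = 1.6667 m
Mo = Pa * arm = Pa * H / 3 = 84.0 * 5 / 3 = 140.0 kN-m/m

140.0 kN-m/m


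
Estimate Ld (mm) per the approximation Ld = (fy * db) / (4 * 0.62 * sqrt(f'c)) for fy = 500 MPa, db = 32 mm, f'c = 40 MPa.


Ld = (fy * db) / (4 * 0.62 * sqrt(f'c))
= (500 * 32) / (4 * 0.62 * sqrt(40))
= 16000 / 15.6849
= 1020.09 mm

1020.09 mm


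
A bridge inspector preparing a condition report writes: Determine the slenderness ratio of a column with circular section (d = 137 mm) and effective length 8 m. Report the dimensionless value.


Radius of gyration r = d / 4 = 137 / 4 = 34.25 mm
L_eff = 8000.0 mm
Slenderness ratio = L / r = 8000.0 / 34.25 = 233.58 (dimensionless)

233.58 (dimensionless)


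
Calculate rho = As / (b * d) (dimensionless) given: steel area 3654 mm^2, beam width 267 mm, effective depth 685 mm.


rho = As / (b * d)
= 3654 / (267 * 685)
= 3654 / 182895
= 0.019979 (dimensionless)

0.019979 (dimensionless)


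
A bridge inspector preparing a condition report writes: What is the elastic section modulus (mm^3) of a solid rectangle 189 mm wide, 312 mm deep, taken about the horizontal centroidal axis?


S = b * h^2 / 6
= 189 * 312^2 / 6
= 189 * 97344 / 6
= 3066336.0 mm^3

3066336.0 mm^3


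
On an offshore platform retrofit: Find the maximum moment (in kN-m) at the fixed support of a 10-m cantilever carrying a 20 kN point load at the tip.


For a cantilever with a point load at the free end:
M_max = P * L = 20 * 10 = 200 kN-m

200 kN-m


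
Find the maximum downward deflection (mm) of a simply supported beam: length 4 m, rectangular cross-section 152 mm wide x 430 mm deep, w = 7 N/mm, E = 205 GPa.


I = 152 * 430^3 / 12 = 1007088666.67 mm^4
L = 4000.0 mm, w = 7 N/mm, E = 205000.0 MPa
delta = 5 * w * L^4 / (384 * E * I)
= 5 * 7 * 4000.0^4 / (384 * 205000.0 * 1007088666.67)
= 0.113 mm

0.113 mm


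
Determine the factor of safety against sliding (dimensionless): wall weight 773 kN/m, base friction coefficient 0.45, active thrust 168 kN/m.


Resisting force = mu * W = 0.45 * 773 = 347.85 kN/m
FOS = Resisting / Driving = 347.85 / 168
= 2.0705 (dimensionless)

2.0705 (dimensionless)


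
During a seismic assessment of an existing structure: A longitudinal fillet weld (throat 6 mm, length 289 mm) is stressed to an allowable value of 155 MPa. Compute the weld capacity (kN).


Strength = throat * length * allowable stress
= 6 * 289 * 155 N
= 268770 N
= 268.77 kN

268.77 kN


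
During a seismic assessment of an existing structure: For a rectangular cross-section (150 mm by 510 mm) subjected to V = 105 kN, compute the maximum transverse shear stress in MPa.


A = b * h = 150 * 510 = 76500 mm^2
V = 105 kN = 105000.0 N
tau_max = 1.5 * V / A = 1.5 * 105000.0 / 76500
= 2.0588 MPa

2.0588 MPa


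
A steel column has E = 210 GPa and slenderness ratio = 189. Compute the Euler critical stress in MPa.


sigma_cr = pi^2 * E / lambda^2
= 9.8696 * 210000.0 / 189^2
= 9.8696 * 210000.0 / 35721
= 58.0224 MPa

58.0224 MPa


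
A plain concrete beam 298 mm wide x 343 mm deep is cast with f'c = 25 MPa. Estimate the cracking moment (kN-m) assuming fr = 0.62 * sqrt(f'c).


fr = 0.62 * sqrt(25) = 0.62 * 5.0 = 3.1 MPa
I = 298 * 343^3 / 12 = 1002114573.83 mm^4
y_t = 171.5 mm
M_cr = fr * I / y_t = 3.1 * 1002114573.83 / 171.5 N-mm
= 18.114 kN-m

18.114 kN-m


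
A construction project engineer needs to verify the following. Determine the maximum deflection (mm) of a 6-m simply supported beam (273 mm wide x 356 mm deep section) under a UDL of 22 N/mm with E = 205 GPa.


I = 273 * 356^3 / 12 = 1026434864.0 mm^4
L = 6000.0 mm, w = 22 N/mm, E = 205000.0 MPa
delta = 5 * w * L^4 / (384 * E * I)
= 5 * 22 * 6000.0^4 / (384 * 205000.0 * 1026434864.0)
= 1.7643 mm

1.7643 mm


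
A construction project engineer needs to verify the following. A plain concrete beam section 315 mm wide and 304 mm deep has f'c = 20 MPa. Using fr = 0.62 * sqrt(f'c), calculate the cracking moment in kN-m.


fr = 0.62 * sqrt(20) = 0.62 * 4.4721 = 2.7727 MPa
I = 315 * 304^3 / 12 = 737479680.0 mm^4
y_t = 152.0 mm
M_cr = fr * I / y_t = 2.7727 * 737479680.0 / 152.0 N-mm
= 13.4528 kN-m

13.4528 kN-m


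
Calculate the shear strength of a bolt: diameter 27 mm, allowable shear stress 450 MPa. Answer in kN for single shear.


A = pi * d^2 / 4 = pi * 27^2 / 4 = 572.5553 mm^2
V = f_v * A / 1000 = 450 * 572.5553 / 1000
= 257.6499 kN

257.6499 kN


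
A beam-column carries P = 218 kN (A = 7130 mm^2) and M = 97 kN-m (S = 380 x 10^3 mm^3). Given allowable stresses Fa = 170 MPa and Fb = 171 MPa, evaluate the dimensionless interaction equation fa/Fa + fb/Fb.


f_a = P / A = 218000.0 / 7130 = 30.575 MPa
f_b = M / S = 97000000.0 / 380000.0 = 255.2632 MPa
Ratio = f_a / Fa + f_b / Fb
= 30.575 / 170 + 255.2632 / 171
= 1.6726 (dimensionless)

1.6726 (dimensionless)


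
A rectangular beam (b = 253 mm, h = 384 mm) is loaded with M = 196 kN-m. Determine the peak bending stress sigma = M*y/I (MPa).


I = b * h^3 / 12 = 253 * 384^3 / 12 = 1193803776.0 mm^4
y = h / 2 = 384 / 2 = 192.0 mm
M = 196 kN-m = 196000000.0 N-mm
sigma = M * y / I = 196000000.0 * 192.0 / 1193803776.0
= 31.52 MPa

31.52 MPa


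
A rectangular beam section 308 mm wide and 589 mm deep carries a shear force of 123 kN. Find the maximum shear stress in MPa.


A = b * h = 308 * 589 = 181412 mm^2
V = 123 kN = 123000.0 N
tau_max = 1.5 * V / A = 1.5 * 123000.0 / 181412
= 1.017 MPa

1.017 MPa


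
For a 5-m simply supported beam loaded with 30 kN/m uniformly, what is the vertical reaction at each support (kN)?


Total load = w * L = 30 * 5 = 150 kN
By symmetry, each reaction R = total / 2 = 150 / 2 = 75.0 kN

75.0 kN


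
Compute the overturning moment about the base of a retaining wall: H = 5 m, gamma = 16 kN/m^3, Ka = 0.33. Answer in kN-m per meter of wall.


Pa = 0.5 * Ka * gamma * H^2
= 0.5 * 0.33 * 16 * 5^2
= 66.0 kN/m
Arm = H / 3 = 5 / 3 = 1.6667 m
Mo = Pa * arm = Pa * H / 3 = 66.0 * 5 / 3 = 110.0 kN-m/m

110.0 kN-m/m


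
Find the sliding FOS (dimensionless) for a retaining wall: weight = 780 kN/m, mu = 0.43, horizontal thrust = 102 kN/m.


Resisting force = mu * W = 0.43 * 780 = 335.4 kN/m
FOS = Resisting / Driving = 335.4 / 102
= 3.2882 (dimensionless)

3.2882 (dimensionless)


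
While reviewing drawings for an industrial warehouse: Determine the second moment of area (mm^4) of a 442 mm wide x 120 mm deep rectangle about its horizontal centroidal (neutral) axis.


I = b * h^3 / 12
= 442 * 120^3 / 12
= 442 * 1728000 / 12
= 63648000.0 mm^4

63648000.0 mm^4


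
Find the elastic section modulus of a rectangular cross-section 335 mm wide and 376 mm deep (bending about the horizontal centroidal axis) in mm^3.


S = b * h^2 / 6
= 335 * 376^2 / 6
= 335 * 141376 / 6
= 7893493.33 mm^3

7893493.33 mm^3


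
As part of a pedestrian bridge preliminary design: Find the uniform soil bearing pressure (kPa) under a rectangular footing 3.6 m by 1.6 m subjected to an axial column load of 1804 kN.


A = 3.6 * 1.6 = 5.76 m^2
q = P / A = 1804 / 5.76
= 313.1944 kPa

313.1944 kPa


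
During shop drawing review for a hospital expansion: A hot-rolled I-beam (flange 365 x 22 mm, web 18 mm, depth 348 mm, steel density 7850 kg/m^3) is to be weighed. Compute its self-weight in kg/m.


A_flanges = 2 * 365 * 22 = 16060 mm^2
A_web = (348 - 2 * 22) * 18 = 5472 mm^2
A_total = 16060 + 5472 = 21532 mm^2 = 0.021532 m^2
Weight = rho * A = 7850 * 0.021532 = 169.0262 kg/m

169.0262 kg/m


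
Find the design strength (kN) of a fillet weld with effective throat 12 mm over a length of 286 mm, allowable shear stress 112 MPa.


Strength = throat * length * allowable stress
= 12 * 286 * 112 N
= 384384 N
= 384.38 kN

384.38 kN


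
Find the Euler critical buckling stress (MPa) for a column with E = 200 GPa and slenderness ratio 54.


sigma_cr = pi^2 * E / lambda^2
= 9.8696 * 200000.0 / 54^2
= 9.8696 * 200000.0 / 2916
= 676.9276 MPa

676.9276 MPa


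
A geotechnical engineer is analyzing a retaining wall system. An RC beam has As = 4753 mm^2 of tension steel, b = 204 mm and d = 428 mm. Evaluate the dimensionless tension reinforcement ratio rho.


rho = As / (b * d)
= 4753 / (204 * 428)
= 4753 / 87312
= 0.054437 (dimensionless)

0.054437 (dimensionless)


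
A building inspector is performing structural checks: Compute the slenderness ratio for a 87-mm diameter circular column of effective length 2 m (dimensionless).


Radius of gyration r = d / 4 = 87 / 4 = 21.75 mm
L_eff = 2000.0 mm
Slenderness ratio = L / r = 2000.0 / 21.75 = 91.95 (dimensionless)

91.95 (dimensionless)


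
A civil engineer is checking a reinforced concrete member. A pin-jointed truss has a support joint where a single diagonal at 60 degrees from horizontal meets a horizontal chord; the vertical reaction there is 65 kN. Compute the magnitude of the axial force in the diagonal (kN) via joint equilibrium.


At the joint, only the diagonal has a vertical component, so vertical equilibrium gives:
F * sin(60) = 65
F = 65 / sin(60)
= 65 / 0.866025
= 75.06 kN

75.06 kN


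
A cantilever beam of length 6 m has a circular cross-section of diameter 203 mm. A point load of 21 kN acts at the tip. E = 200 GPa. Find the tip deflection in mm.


I = pi * d^4 / 64 = pi * 203^4 / 64 = 83359298.34 mm^4
L = 6000.0 mm, P = 21000.0 N, E = 200000.0 MPa
delta = P * L^3 / (3 * E * I)
= 21000.0 * 6000.0^3 / (3 * 200000.0 * 83359298.34)
= 90.6917 mm

90.6917 mm


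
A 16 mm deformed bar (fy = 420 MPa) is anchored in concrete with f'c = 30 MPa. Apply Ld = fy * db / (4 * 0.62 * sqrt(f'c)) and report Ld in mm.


Ld = (fy * db) / (4 * 0.62 * sqrt(f'c))
= (420 * 16) / (4 * 0.62 * sqrt(30))
= 6720 / 13.5835
= 494.72 mm

494.72 mm


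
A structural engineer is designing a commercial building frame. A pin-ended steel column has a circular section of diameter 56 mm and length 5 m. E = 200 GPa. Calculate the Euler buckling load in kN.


I = pi * d^4 / 64 = 482749.69 mm^4
L = 5000.0 mm
P_cr = pi^2 * E * I / L^2
= 9.8696 * 200000.0 * 482749.69 / 5000.0^2
= 38116.39 N = 38.1164 kN

38.1164 kN


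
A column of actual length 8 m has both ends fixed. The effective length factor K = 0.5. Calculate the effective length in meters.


L_eff = K * L
= 0.5 * 8
= 4.0 m

4.0 m


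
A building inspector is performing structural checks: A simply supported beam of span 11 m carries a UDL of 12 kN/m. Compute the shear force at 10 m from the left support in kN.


R_A = w * L / 2 = 12 * 11 / 2 = 66.0 kN
V(x) = R_A - w * x = 66.0 - 12 * 10
= -54.0 kN

-54.0 kN


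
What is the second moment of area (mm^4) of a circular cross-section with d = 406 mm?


r = d / 2 = 406 / 2 = 203.0 mm
I = pi * r^4 / 4 = pi * 203.0^4 / 4
= 1333748773.37 mm^4

1333748773.37 mm^4


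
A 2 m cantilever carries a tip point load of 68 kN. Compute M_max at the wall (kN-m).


For a cantilever with a point load at the free end:
M_max = P * L = 68 * 2 = 136 kN-m

136 kN-m


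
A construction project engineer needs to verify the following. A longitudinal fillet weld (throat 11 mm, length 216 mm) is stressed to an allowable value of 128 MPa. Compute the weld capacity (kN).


Strength = throat * length * allowable stress
= 11 * 216 * 128 N
= 304128 N
= 304.13 kN

304.13 kN


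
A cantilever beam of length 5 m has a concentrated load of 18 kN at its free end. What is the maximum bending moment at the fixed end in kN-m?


For a cantilever with a point load at the free end:
M_max = P * L = 18 * 5 = 90 kN-m

90 kN-m


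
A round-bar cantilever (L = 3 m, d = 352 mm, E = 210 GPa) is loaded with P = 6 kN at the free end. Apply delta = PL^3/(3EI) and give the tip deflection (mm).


I = pi * d^4 / 64 = pi * 352^4 / 64 = 753599414.95 mm^4
L = 3000.0 mm, P = 6000.0 N, E = 210000.0 MPa
delta = P * L^3 / (3 * E * I)
= 6000.0 * 3000.0^3 / (3 * 210000.0 * 753599414.95)
= 0.3412 mm

0.3412 mm


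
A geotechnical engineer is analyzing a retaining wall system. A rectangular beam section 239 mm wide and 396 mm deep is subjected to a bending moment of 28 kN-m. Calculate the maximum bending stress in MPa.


I = b * h^3 / 12 = 239 * 396^3 / 12 = 1236807792.0 mm^4
y = h / 2 = 396 / 2 = 198.0 mm
M = 28 kN-m = 28000000.0 N-mm
sigma = M * y / I = 28000000.0 * 198.0 / 1236807792.0
= 4.48 MPa

4.48 MPa


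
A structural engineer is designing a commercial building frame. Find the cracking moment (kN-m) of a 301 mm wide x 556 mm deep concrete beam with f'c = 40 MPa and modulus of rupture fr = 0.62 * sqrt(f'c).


fr = 0.62 * sqrt(40) = 0.62 * 6.3246 = 3.9212 MPa
I = 301 * 556^3 / 12 = 4311313701.33 mm^4
y_t = 278.0 mm
M_cr = fr * I / y_t = 3.9212 * 4311313701.33 / 278.0 N-mm
= 60.8116 kN-m

60.8116 kN-m


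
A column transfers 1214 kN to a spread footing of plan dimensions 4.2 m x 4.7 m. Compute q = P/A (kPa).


A = 4.2 * 4.7 = 19.74 m^2
q = P / A = 1214 / 19.74
= 61.4995 kPa

61.4995 kPa


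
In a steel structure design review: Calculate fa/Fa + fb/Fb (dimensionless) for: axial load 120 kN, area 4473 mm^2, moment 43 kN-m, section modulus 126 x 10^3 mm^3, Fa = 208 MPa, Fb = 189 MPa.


f_a = P / A = 120000.0 / 4473 = 26.8276 MPa
f_b = M / S = 43000000.0 / 126000.0 = 341.2698 MPa
Ratio = f_a / Fa + f_b / Fb
= 26.8276 / 208 + 341.2698 / 189
= 1.9346 (dimensionless)

1.9346 (dimensionless)


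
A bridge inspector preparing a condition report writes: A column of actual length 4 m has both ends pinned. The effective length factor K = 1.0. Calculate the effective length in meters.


L_eff = K * L
= 1.0 * 4
= 4.0 m

4.0 m


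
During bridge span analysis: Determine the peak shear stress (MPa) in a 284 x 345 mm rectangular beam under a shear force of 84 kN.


A = b * h = 284 * 345 = 97980 mm^2
V = 84 kN = 84000.0 N
tau_max = 1.5 * V / A = 1.5 * 84000.0 / 97980
= 1.286 MPa

1.286 MPa


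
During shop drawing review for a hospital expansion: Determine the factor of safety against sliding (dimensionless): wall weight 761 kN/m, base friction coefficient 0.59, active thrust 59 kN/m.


Resisting force = mu * W = 0.59 * 761 = 448.99 kN/m
FOS = Resisting / Driving = 448.99 / 59
= 7.61 (dimensionless)

7.61 (dimensionless)


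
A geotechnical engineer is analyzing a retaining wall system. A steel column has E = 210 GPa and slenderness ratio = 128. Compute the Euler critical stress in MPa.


sigma_cr = pi^2 * E / lambda^2
= 9.8696 * 210000.0 / 128^2
= 9.8696 * 210000.0 / 16384
= 126.5025 MPa

126.5025 MPa


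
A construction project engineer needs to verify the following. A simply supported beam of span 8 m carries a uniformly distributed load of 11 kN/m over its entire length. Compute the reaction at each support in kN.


Total load = w * L = 11 * 8 = 88 kN
By symmetry, each reaction R = total / 2 = 88 / 2 = 44.0 kN

44.0 kN


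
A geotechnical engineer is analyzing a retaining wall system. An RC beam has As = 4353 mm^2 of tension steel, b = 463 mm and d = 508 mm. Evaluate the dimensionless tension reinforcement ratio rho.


rho = As / (b * d)
= 4353 / (463 * 508)
= 4353 / 235204
= 0.018507 (dimensionless)

0.018507 (dimensionless)


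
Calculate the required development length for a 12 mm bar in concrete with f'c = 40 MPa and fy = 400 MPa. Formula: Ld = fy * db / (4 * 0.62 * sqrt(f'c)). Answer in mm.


Ld = (fy * db) / (4 * 0.62 * sqrt(f'c))
= (400 * 12) / (4 * 0.62 * sqrt(40))
= 4800 / 15.6849
= 306.03 mm

306.03 mm


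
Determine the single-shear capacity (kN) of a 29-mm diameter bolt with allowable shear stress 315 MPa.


A = pi * d^2 / 4 = pi * 29^2 / 4 = 660.5199 mm^2
V = f_v * A / 1000 = 315 * 660.5199 / 1000
= 208.0638 kN

208.0638 kN


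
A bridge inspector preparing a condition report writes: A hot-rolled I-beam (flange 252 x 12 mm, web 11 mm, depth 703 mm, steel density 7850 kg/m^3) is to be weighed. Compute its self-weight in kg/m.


A_flanges = 2 * 252 * 12 = 6048 mm^2
A_web = (703 - 2 * 12) * 11 = 7469 mm^2
A_total = 6048 + 7469 = 13517 mm^2 = 0.013517 m^2
Weight = rho * A = 7850 * 0.013517 = 106.1085 kg/m

106.1085 kg/m


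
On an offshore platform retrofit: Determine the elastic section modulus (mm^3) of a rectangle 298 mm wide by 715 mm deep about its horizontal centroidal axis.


S = b * h^2 / 6
= 298 * 715^2 / 6
= 298 * 511225 / 6
= 25390841.67 mm^3

25390841.67 mm^3


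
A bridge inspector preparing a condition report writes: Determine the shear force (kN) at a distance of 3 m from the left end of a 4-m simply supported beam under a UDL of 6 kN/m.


R_A = w * L / 2 = 6 * 4 / 2 = 12.0 kN
V(x) = R_A - w * x = 12.0 - 6 * 3
= -6.0 kN

-6.0 kN


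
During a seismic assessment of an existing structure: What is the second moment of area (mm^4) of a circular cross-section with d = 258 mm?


r = d / 2 = 258 / 2 = 129.0 mm
I = pi * r^4 / 4 = pi * 129.0^4 / 4
= 217494722.14 mm^4

217494722.14 mm^4


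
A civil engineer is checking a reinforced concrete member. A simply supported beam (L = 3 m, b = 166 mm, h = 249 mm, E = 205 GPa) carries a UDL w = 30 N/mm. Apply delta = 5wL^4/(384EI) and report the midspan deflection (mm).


I = 166 * 249^3 / 12 = 213562444.5 mm^4
L = 3000.0 mm, w = 30 N/mm, E = 205000.0 MPa
delta = 5 * w * L^4 / (384 * E * I)
= 5 * 30 * 3000.0^4 / (384 * 205000.0 * 213562444.5)
= 0.7227 mm

0.7227 mm


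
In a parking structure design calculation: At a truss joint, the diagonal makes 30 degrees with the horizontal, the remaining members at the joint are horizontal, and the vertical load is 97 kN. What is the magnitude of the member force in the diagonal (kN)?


At the joint, only the diagonal has a vertical component, so vertical equilibrium gives:
F * sin(30) = 97
F = 97 / sin(30)
= 97 / 0.5
= 194.0 kN

194.0 kN


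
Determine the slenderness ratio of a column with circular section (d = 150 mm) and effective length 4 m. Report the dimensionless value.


Radius of gyration r = d / 4 = 150 / 4 = 37.5 mm
L_eff = 4000.0 mm
Slenderness ratio = L / r = 4000.0 / 37.5 = 106.67 (dimensionless)

106.67 (dimensionless)


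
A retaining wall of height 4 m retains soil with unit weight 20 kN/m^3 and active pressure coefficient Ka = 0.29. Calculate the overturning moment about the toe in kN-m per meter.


Pa = 0.5 * Ka * gamma * H^2
= 0.5 * 0.29 * 20 * 4^2
= 46.4 kN/m
Arm = H / 3 = 4 / 3 = 1.3333 m
Mo = Pa * arm = Pa * H / 3 = 46.4 * 4 / 3 = 61.8667 kN-m/m

61.8667 kN-m/m


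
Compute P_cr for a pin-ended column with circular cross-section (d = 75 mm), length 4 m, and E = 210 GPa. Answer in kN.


I = pi * d^4 / 64 = 1553155.55 mm^4
L = 4000.0 mm
P_cr = pi^2 * E * I / L^2
= 9.8696 * 210000.0 * 1553155.55 / 4000.0^2
= 201193.53 N = 201.1935 kN

201.1935 kN


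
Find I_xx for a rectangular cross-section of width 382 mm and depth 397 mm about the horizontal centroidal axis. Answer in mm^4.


I = b * h^3 / 12
= 382 * 397^3 / 12
= 382 * 62570773 / 12
= 1991836273.83 mm^4

1991836273.83 mm^4


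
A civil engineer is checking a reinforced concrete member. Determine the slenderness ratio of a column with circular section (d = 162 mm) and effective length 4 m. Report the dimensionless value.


Radius of gyration r = d / 4 = 162 / 4 = 40.5 mm
L_eff = 4000.0 mm
Slenderness ratio = L / r = 4000.0 / 40.5 = 98.77 (dimensionless)

98.77 (dimensionless)


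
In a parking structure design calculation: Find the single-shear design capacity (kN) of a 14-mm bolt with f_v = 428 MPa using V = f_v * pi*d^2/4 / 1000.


A = pi * d^2 / 4 = pi * 14^2 / 4 = 153.938 mm^2
V = f_v * A / 1000 = 428 * 153.938 / 1000
= 65.8855 kN

65.8855 kN


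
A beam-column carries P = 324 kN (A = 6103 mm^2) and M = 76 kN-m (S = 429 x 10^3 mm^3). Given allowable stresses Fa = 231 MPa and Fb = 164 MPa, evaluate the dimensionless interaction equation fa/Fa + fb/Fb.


f_a = P / A = 324000.0 / 6103 = 53.0886 MPa
f_b = M / S = 76000000.0 / 429000.0 = 177.1562 MPa
Ratio = f_a / Fa + f_b / Fb
= 53.0886 / 231 + 177.1562 / 164
= 1.31 (dimensionless)

1.31 (dimensionless)


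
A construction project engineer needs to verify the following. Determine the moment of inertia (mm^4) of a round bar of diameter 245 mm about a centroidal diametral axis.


r = d / 2 = 245 / 2 = 122.5 mm
I = pi * r^4 / 4 = pi * 122.5^4 / 4
= 176861879.6 mm^4

176861879.6 mm^4


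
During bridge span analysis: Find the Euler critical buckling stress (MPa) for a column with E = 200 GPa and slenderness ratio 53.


sigma_cr = pi^2 * E / lambda^2
= 9.8696 * 200000.0 / 53^2
= 9.8696 * 200000.0 / 2809
= 702.713 MPa

702.713 MPa


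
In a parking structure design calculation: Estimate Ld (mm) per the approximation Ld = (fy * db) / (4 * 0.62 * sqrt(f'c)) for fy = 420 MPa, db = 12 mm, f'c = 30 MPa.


Ld = (fy * db) / (4 * 0.62 * sqrt(f'c))
= (420 * 12) / (4 * 0.62 * sqrt(30))
= 5040 / 13.5835
= 371.04 mm

371.04 mm


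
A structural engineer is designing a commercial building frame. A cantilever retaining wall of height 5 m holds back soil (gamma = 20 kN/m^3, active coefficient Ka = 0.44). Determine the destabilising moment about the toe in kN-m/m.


Pa = 0.5 * Ka * gamma * H^2
= 0.5 * 0.44 * 20 * 5^2
= 110.0 kN/m
Arm = H / 3 = 5 / 3 = 1.6667 m
Mo = Pa * arm = Pa * H / 3 = 110.0 * 5 / 3 = 183.3333 kN-m/m

183.3333 kN-m/m


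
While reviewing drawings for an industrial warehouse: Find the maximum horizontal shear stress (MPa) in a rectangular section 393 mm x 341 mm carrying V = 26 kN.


A = b * h = 393 * 341 = 134013 mm^2
V = 26 kN = 26000.0 N
tau_max = 1.5 * V / A = 1.5 * 26000.0 / 134013
= 0.291 MPa

0.291 MPa


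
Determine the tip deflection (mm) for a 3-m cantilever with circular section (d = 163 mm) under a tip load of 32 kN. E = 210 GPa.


I = pi * d^4 / 64 = pi * 163^4 / 64 = 34651362.54 mm^4
L = 3000.0 mm, P = 32000.0 N, E = 210000.0 MPa
delta = P * L^3 / (3 * E * I)
= 32000.0 * 3000.0^3 / (3 * 210000.0 * 34651362.54)
= 39.5779 mm

39.5779 mm
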